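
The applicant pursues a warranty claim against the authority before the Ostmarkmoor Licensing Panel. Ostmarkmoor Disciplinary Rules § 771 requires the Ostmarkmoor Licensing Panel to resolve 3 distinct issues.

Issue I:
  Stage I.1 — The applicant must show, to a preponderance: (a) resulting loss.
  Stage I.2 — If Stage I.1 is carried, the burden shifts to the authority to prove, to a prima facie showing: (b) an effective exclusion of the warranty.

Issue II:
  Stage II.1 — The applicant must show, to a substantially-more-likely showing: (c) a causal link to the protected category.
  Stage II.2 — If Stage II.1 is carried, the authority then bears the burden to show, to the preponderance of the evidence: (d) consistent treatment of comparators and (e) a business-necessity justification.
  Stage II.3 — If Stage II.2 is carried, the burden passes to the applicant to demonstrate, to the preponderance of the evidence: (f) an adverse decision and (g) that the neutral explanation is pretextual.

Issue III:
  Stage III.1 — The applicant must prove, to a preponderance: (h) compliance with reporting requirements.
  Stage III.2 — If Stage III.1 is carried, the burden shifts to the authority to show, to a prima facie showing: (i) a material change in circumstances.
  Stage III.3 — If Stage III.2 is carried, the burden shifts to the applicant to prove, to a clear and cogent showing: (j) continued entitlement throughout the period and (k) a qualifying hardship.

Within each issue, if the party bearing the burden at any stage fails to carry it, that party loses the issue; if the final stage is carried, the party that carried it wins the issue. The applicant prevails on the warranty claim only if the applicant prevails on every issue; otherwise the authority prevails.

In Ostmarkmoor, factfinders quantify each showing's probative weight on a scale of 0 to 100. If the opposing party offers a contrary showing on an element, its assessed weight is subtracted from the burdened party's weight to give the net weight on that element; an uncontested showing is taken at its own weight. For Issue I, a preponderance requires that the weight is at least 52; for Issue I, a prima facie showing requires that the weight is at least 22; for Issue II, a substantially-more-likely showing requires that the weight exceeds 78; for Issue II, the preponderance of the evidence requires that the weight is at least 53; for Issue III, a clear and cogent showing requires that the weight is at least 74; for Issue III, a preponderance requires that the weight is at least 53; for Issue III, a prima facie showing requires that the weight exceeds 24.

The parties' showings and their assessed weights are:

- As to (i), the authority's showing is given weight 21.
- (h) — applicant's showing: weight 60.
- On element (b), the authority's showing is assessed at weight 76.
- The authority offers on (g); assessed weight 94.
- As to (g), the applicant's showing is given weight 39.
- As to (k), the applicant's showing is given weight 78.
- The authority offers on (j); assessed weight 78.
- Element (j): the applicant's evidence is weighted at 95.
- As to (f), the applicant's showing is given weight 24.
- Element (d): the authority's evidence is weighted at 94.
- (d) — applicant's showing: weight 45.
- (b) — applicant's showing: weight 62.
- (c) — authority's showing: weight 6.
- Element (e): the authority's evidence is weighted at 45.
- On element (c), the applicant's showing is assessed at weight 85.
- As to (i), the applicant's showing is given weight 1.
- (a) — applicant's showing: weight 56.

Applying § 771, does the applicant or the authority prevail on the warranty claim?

— Issue I —
Stage I.1 (applicant, a preponderance, weight is at least 52): (a) 56 ≥ 52 — meets.
  All elements met. The burden passes to the authority.
Stage I.2 (authority, a prima facie showing, weight is at least 22): (b) net 76−62=14 < 22 — fails.
  Not every element is met, so the authority fails to carry Stage I.2.
The analysis ends at Stage I.2; the applicant prevails on this issue.
— Issue II —
Stage II.1 — burden on applicant; standard: a substantially-more-likely showing (weight exceeds 78).
    (c): 85 − 6 = 79 > 78 [met]
  Stage II.1 carried; the burden shifts to the authority.
Stage II.2 — burden on authority; standard: the preponderance of the evidence (weight is at least 53).
    (d): 94 − 45 = 49 < 53 [not met]
    (e): 45 < 53 [not met]
  Stage II.2 not carried; the authority fails its burden.
So the applicant prevails on this issue.
— Issue III —
Stage III.1 (applicant, a preponderance, weight is at least 53): (h) 60 ≥ 53 — meets.
  The applicant carries Stage III.1; the authority now bears the burden.
Stage III.2 (authority, a prima facie showing, weight exceeds 24): (i) net 21−1=20 ≤ 24 — fails.
  Not every element is met, so the authority fails to carry Stage III.2.
The analysis ends at Stage III.2; the applicant prevails on this issue.
Per-issue: Issue I → applicant; Issue II → applicant; Issue III → applicant. The applicant must prevail on every issue; overall, the applicant prevails.

applicant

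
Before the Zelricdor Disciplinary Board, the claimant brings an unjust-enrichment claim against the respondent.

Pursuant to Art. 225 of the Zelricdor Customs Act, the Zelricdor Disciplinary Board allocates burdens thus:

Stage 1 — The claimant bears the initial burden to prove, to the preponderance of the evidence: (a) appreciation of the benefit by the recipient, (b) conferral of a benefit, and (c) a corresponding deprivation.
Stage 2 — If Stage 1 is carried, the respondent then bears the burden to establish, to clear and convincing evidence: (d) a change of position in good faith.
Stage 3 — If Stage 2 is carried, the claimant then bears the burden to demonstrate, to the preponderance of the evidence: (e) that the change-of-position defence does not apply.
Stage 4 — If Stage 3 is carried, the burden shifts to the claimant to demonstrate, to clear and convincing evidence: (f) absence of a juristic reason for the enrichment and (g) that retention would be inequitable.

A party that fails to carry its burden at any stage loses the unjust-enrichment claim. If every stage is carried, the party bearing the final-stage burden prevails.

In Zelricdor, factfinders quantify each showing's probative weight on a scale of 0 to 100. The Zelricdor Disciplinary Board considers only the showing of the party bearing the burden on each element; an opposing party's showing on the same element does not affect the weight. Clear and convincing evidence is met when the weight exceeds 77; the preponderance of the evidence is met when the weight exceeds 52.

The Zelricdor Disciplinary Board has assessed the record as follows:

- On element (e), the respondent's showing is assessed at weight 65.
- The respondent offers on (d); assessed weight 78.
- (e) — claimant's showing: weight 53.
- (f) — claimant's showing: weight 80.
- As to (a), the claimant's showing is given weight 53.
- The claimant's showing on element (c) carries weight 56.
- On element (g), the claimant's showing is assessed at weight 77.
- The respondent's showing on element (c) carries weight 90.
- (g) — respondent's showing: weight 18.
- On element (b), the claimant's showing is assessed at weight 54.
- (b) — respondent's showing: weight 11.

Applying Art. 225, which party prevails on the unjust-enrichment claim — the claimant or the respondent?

respondent

Stage 1 — burden on claimant; standard: the preponderance of the evidence (weight exceeds 52).
    (a): 53 > 52 [met]
    (b): 54 (respondent's 11 disregarded) > 52 [met]
    (c): 56 (respondent's 90 disregarded) > 52 [met]
  The claimant carries Stage 1; the respondent now bears the burden.
Stage 2 — burden on respondent; standard: clear and convincing evidence (weight exceeds 77).
    (d): 78 > 77 [met]
  The respondent carries Stage 2; the claimant now bears the burden.
Stage 3 — burden on claimant; standard: the preponderance of the evidence (weight exceeds 52).
    (e): 53 (respondent's 65 disregarded) > 52 [met]
  All elements met. The claimant retains the burden for Stage 4.
Stage 4 — burden on claimant; standard: clear and convincing evidence (weight exceeds 77).
    (f): 80 > 77 [met]
    (g): 77 (respondent's 18 disregarded) ≤ 77 [not met]
  The claimant does not carry Stage 4.
The respondent prevails.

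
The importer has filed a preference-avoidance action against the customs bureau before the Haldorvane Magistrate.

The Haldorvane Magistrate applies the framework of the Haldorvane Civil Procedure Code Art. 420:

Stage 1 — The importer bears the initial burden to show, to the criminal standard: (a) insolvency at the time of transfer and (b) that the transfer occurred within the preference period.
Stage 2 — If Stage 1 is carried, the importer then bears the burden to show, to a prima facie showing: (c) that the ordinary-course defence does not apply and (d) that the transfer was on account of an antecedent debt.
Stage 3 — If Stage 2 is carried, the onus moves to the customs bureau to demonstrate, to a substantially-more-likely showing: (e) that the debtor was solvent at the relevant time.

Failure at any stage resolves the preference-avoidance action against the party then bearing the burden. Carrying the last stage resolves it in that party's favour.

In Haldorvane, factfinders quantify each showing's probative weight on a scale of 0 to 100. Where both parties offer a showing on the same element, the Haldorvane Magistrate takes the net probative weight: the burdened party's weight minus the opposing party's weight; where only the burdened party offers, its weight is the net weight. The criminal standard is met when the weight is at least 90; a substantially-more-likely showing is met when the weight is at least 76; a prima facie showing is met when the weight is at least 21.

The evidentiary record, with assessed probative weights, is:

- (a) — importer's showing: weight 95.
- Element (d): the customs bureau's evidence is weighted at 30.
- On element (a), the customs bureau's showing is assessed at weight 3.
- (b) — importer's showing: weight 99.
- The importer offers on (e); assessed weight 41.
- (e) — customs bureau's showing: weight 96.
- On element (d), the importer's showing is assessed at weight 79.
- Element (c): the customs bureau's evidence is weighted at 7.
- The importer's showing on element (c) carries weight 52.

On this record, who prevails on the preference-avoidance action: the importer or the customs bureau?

importer

At Stage 1 the importer must meet the criminal standard (weight is at least 90): on (a) the weight is 95 less the opposing 3 gives net 92, ≥ 90, so (a) meets the standard; on (b) the weight is 99, which does reach 90, so (b) meets the standard.
  Stage 1 carried; the burden remains with the importer.
At Stage 2 the importer must meet a prima facie showing (weight is at least 21): on (c) the weight is 52 less the opposing 7 gives net 45, which does reach 21, so (c) meets the standard; on (d) the weight is 79 less the opposing 30 gives net 49, which does reach 21, so (d) meets the standard.
  Stage 2 is satisfied; the onus moves to the customs bureau.
At Stage 3 the customs bureau must meet a substantially-more-likely showing (weight is at least 76): on (e) the weight is 96 less the opposing 41 gives net 55, < 76, so (e) does not meet the standard.
  Stage 3 not carried; the customs bureau fails its burden.
The importer prevails.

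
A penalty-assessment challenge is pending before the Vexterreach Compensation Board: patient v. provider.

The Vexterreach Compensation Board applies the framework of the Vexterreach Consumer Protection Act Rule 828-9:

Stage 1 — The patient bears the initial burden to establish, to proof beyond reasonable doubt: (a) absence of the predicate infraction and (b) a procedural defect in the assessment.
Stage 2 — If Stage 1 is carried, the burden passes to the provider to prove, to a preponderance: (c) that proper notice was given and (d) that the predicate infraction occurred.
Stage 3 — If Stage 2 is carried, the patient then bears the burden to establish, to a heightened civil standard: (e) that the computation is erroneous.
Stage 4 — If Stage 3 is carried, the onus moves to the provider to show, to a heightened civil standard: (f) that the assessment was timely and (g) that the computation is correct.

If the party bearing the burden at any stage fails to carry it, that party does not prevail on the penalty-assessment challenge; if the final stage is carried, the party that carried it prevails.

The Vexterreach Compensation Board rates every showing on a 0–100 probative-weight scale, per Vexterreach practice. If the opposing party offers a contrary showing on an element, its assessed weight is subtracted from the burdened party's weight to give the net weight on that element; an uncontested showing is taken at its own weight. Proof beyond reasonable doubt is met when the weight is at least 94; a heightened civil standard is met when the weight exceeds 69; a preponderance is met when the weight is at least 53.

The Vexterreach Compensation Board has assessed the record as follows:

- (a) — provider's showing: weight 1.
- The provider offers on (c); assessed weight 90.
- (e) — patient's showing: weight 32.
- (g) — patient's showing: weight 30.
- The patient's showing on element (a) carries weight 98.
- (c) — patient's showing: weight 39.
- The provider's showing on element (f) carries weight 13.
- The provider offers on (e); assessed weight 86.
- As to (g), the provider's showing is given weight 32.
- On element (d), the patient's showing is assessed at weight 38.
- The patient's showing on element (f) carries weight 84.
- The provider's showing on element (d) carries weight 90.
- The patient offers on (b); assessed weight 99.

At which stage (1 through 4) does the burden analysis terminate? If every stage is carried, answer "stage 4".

At Stage 1 the patient must meet proof beyond reasonable doubt (weight is at least 94): on (a) the weight is 98 less the opposing 1 gives net 97, which does reach 94, so (a) meets the standard; on (b) the weight is 99, which does reach 94, so (b) meets the standard.
  The patient carries Stage 1; the provider now bears the burden.
At Stage 2 the provider must meet a preponderance (weight is at least 53): on (c) the weight is 90 less the opposing 39 gives net 51, which does not reach 53, so (c) does not meet the standard; on (d) the weight is 90 less the opposing 38 gives net 52, < 53, so (d) does not meet the standard.
  The provider does not carry Stage 2.
The patient prevails.

stage 2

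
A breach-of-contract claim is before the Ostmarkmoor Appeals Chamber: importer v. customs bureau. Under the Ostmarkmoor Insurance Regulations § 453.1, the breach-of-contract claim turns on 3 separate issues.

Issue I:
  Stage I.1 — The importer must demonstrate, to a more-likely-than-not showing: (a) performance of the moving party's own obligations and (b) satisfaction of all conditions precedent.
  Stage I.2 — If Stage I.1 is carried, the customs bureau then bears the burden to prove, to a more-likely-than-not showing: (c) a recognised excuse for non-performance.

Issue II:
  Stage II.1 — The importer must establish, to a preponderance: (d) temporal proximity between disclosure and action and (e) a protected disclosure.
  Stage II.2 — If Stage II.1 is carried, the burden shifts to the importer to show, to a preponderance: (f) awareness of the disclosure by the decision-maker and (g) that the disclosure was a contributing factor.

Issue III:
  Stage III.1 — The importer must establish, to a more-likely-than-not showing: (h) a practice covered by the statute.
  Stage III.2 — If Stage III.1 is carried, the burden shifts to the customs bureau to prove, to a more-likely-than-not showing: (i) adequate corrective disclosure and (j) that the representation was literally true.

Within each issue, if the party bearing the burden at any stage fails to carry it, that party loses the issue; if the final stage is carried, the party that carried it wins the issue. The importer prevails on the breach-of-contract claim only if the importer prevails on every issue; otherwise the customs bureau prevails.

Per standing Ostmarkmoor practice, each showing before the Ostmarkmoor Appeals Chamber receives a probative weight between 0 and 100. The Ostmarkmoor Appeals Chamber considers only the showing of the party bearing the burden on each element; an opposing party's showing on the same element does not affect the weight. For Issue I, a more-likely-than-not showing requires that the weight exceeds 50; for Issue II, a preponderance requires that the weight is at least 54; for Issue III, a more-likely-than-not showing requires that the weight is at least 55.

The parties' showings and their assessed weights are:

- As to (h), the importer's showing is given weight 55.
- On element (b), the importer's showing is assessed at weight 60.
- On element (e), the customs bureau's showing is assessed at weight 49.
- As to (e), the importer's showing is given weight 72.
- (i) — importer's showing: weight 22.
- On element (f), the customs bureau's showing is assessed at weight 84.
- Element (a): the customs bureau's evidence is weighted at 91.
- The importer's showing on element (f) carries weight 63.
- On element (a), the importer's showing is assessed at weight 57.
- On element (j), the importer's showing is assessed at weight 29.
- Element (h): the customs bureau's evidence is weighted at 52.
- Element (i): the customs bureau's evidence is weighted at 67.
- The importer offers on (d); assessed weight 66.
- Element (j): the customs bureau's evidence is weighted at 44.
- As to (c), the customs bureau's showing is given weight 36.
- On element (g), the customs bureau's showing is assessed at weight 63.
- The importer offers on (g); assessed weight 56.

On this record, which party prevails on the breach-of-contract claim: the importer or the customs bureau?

— Issue I —
At Stage I.1 the importer must meet a more-likely-than-not showing (weight exceeds 50): on (a) the weight is 57 (the customs bureau's 91 is given no effect), > 50, so (a) meets the standard; on (b) the weight is 60, which does exceed 50, so (b) meets the standard.
  All elements met. The burden passes to the customs bureau.
At Stage I.2 the customs bureau must meet a more-likely-than-not showing (weight exceeds 50): on (c) the weight is 36, which does not exceed 50, so (c) does not meet the standard.
  The customs bureau does not carry Stage I.2.
The analysis ends at Stage I.2; the importer prevails on this issue.
— Issue II —
Stage II.1 (importer, a preponderance, weight is at least 54): (d) 66 ≥ 54 — meets; (e) 72 (customs bureau's 49 disregarded) ≥ 54 — meets.
  Stage II.1 is satisfied; the importer continues to bear the burden.
Stage II.2 (importer, a preponderance, weight is at least 54): (f) 63 (customs bureau's 84 disregarded) ≥ 54 — meets; (g) 56 (customs bureau's 63 disregarded) ≥ 54 — meets.
  Stage II.2 carried; the final stage is satisfied.
Every stage carried; the importer prevails on this issue.
— Issue III —
Stage III.1 (importer, a more-likely-than-not showing, weight is at least 55): (h) 55 (customs bureau's 52 disregarded) ≥ 55 — meets.
  All elements met. The burden passes to the customs bureau.
Stage III.2 (customs bureau, a more-likely-than-not showing, weight is at least 55): (i) 67 (importer's 22 disregarded) ≥ 55 — meets; (j) 44 (importer's 29 disregarded) < 55 — fails.
  Not every element is met, so the customs bureau fails to carry Stage III.2.
The analysis ends at Stage III.2; the importer prevails on this issue.
Per-issue: Issue I → importer; Issue II → importer; Issue III → importer. The importer must prevail on every issue; overall, the importer prevails.

importer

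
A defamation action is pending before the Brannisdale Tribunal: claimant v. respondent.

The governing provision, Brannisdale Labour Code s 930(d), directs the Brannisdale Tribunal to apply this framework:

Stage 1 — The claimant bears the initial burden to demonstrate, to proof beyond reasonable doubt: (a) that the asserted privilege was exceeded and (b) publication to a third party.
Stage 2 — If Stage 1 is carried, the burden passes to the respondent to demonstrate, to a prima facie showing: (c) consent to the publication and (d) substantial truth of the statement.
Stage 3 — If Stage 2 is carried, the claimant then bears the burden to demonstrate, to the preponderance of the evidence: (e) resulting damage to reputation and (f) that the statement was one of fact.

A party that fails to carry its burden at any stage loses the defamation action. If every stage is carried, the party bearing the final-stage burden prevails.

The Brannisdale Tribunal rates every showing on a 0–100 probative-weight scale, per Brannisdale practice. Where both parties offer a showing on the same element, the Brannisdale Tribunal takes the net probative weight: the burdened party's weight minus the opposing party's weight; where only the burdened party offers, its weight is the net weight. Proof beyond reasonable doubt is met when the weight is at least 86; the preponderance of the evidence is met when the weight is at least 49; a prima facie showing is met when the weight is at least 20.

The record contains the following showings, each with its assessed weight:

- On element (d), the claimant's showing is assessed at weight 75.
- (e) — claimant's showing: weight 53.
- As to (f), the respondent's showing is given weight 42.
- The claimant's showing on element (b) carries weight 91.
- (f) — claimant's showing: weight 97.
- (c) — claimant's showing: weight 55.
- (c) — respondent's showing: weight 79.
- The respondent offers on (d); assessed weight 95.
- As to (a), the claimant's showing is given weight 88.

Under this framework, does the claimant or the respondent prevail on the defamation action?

claimant

Stage 1 — burden on claimant; standard: proof beyond reasonable doubt (weight is at least 86).
    (a): 88 ≥ 86 [met]
    (b): 91 ≥ 86 [met]
  The claimant carries Stage 1; the respondent now bears the burden.
Stage 2 — burden on respondent; standard: a prima facie showing (weight is at least 20).
    (c): 79 − 55 = 24 ≥ 20 [met]
    (d): 95 − 75 = 20 ≥ 20 [met]
  Stage 2 carried; the burden shifts to the claimant.
Stage 3 — burden on claimant; standard: the preponderance of the evidence (weight is at least 49).
    (e): 53 ≥ 49 [met]
    (f): 97 − 42 = 55 ≥ 49 [met]
  All elements met at the final stage.
All stages carried — the claimant prevails.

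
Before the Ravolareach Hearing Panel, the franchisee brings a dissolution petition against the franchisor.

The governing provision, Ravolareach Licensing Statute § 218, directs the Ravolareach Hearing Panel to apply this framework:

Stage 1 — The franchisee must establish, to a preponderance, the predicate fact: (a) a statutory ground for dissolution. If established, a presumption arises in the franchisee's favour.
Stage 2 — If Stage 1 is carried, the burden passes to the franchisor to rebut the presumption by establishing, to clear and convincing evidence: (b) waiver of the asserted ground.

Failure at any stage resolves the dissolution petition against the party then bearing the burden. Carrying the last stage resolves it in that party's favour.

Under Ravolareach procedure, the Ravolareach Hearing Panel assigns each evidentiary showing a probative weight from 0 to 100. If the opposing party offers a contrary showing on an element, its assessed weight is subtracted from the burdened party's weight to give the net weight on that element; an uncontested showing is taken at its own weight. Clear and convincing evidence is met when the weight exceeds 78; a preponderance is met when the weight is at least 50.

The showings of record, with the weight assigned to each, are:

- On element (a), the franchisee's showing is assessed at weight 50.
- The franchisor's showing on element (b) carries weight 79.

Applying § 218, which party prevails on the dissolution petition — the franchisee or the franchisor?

franchisor

At Stage 1 the franchisee must meet a preponderance (weight is at least 50): on (a) the weight is 50, ≥ 50, so (a) meets the standard.
  All elements met. The burden passes to the franchisor.
At Stage 2 the franchisor must meet clear and convincing evidence (weight exceeds 78): on (b) the weight is 79, > 78, so (b) meets the standard.
  The franchisor carries the last stage.
All stages carried — the franchisor prevails.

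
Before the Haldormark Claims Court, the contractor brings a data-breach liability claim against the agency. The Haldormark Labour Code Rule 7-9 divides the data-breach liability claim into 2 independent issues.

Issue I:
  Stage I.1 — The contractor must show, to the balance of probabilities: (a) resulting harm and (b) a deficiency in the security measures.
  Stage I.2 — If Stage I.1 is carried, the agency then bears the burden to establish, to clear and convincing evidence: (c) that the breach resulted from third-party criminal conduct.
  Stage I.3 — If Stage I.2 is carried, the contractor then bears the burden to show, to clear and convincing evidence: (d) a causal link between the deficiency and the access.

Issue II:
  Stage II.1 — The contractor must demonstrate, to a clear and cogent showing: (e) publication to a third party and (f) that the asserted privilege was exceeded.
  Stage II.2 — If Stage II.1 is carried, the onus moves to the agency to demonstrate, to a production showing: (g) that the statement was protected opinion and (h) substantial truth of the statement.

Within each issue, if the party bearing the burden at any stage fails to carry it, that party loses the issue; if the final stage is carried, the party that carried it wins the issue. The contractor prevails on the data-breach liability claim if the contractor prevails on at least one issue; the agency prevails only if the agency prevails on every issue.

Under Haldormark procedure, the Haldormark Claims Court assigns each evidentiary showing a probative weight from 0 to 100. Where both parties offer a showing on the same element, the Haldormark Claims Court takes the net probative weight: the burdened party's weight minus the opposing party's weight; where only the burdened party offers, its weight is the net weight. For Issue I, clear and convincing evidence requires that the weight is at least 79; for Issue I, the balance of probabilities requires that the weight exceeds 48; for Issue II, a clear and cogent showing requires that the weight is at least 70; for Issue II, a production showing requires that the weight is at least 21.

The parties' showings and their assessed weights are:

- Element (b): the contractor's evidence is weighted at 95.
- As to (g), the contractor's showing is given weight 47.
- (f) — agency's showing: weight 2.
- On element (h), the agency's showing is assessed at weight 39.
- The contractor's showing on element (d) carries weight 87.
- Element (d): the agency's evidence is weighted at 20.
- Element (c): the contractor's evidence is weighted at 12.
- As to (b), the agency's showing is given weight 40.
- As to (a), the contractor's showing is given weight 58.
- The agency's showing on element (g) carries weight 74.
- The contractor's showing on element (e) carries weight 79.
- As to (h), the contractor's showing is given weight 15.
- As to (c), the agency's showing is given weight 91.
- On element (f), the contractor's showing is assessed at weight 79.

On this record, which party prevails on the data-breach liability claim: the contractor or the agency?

agency

— Issue I —
Stage I.1 — burden on contractor; standard: the balance of probabilities (weight exceeds 48).
    (a): 58 > 48 [met]
    (b): 95 − 40 = 55 > 48 [met]
  Stage I.1 is satisfied; the onus moves to the agency.
Stage I.2 — burden on agency; standard: clear and convincing evidence (weight is at least 79).
    (c): 91 − 12 = 79 ≥ 79 [met]
  All elements met. The burden passes to the contractor.
Stage I.3 — burden on contractor; standard: clear and convincing evidence (weight is at least 79).
    (d): 87 − 20 = 67 < 79 [not met]
  Stage I.3 not carried; the contractor fails its burden.
So the agency prevails on this issue.
— Issue II —
Stage II.1 — burden on contractor; standard: a clear and cogent showing (weight is at least 70).
    (e): 79 ≥ 70 [met]
    (f): 79 − 2 = 77 ≥ 70 [met]
  Stage II.1 carried; the burden shifts to the agency.
Stage II.2 — burden on agency; standard: a production showing (weight is at least 21).
    (g): 74 − 47 = 27 ≥ 21 [met]
    (h): 39 − 15 = 24 ≥ 21 [met]
  All elements met at the final stage.
With every stage satisfied, the agency prevails on this issue.
Per-issue: Issue I → agency; Issue II → agency. The contractor must prevail on at least one issue; overall, the agency prevails.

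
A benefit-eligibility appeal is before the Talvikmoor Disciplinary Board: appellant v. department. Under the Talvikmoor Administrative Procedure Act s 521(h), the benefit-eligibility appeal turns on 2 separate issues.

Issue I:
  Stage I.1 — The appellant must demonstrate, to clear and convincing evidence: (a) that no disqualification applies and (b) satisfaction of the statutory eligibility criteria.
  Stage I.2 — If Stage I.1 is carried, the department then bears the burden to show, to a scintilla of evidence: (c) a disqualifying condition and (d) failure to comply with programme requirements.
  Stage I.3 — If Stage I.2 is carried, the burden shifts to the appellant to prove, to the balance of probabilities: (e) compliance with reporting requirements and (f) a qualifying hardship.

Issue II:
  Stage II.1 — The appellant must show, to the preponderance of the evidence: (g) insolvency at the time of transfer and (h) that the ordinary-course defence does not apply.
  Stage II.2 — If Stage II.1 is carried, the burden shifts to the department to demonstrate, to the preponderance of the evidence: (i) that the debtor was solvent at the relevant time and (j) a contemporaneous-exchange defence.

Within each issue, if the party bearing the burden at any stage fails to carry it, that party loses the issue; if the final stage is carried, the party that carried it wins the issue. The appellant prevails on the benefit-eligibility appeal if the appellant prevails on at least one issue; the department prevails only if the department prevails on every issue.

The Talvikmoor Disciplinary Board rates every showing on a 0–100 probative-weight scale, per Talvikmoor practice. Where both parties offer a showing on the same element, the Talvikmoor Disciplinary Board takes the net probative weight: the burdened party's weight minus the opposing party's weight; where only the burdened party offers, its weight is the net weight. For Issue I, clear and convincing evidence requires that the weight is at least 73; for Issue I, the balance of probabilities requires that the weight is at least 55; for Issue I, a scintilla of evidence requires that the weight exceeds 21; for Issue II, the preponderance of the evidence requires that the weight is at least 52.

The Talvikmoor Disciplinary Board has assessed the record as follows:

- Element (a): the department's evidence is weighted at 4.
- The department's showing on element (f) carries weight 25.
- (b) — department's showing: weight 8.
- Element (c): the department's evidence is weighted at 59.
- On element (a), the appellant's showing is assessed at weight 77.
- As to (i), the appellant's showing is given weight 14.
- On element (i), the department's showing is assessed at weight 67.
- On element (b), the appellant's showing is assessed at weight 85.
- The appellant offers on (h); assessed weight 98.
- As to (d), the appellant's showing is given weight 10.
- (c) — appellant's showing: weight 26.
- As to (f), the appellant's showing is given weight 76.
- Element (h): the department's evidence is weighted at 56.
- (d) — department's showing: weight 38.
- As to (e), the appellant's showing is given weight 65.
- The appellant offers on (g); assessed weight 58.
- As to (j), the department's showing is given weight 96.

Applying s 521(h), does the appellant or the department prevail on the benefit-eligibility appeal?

— Issue I —
Stage I.1 (appellant, clear and convincing evidence, weight is at least 73): (a) net 77−4=73 ≥ 73 — meets; (b) net 85−8=77 ≥ 73 — meets.
  Stage I.1 carried; the burden shifts to the department.
Stage I.2 (department, a scintilla of evidence, weight exceeds 21): (c) net 59−26=33 > 21 — meets; (d) net 38−10=28 > 21 — meets.
  All elements met. The burden passes to the appellant.
Stage I.3 (appellant, the balance of probabilities, weight is at least 55): (e) 65 ≥ 55 — meets; (f) net 76−25=51 < 55 — fails.
  The appellant does not carry Stage I.3.
The analysis ends at Stage I.3; the department prevails on this issue.
— Issue II —
At Stage II.1 the appellant must meet the preponderance of the evidence (weight is at least 52): on (g) the weight is 58, ≥ 52, so (g) meets the standard; on (h) the weight is 98 less the opposing 56 gives net 42, < 52, so (h) does not meet the standard.
  The appellant does not carry Stage II.1.
So the department prevails on this issue.
Per-issue: Issue I → department; Issue II → department. The appellant must prevail on at least one issue; overall, the department prevails.

department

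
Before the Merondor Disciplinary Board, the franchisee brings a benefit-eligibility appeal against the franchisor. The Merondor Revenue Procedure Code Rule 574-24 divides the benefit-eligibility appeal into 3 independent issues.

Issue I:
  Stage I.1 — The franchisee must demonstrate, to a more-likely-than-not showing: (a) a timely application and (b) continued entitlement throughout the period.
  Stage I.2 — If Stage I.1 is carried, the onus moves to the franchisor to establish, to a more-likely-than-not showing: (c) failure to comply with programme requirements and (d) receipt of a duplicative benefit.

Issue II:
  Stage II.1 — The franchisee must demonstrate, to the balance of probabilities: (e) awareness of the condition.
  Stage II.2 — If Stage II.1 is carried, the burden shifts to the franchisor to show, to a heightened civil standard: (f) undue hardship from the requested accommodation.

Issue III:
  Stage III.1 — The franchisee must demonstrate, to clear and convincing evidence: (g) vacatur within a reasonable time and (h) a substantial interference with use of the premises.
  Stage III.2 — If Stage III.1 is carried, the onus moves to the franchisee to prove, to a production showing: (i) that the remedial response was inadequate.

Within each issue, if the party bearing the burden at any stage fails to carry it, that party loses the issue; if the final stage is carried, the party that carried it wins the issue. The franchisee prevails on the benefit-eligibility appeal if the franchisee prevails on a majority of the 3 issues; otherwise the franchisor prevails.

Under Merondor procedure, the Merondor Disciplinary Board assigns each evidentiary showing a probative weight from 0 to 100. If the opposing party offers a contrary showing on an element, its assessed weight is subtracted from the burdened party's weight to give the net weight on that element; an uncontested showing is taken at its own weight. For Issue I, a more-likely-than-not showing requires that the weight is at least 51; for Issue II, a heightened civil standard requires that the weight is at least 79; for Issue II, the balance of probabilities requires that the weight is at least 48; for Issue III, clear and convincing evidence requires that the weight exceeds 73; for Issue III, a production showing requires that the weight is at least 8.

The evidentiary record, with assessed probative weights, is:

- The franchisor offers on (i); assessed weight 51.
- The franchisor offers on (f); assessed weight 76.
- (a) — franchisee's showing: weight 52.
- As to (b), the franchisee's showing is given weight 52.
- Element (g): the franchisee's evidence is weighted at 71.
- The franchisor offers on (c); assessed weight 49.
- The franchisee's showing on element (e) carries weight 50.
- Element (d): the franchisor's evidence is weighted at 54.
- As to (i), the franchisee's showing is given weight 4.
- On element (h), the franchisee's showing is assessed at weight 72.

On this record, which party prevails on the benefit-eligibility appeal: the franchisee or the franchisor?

franchisee

— Issue I —
Stage I.1 (franchisee, a more-likely-than-not showing, weight is at least 51): (a) 52 ≥ 51 — meets; (b) 52 ≥ 51 — meets.
  Stage I.1 carried; the burden shifts to the franchisor.
Stage I.2 (franchisor, a more-likely-than-not showing, weight is at least 51): (c) 49 < 51 — fails; (d) 54 ≥ 51 — meets.
  Not every element is met, so the franchisor fails to carry Stage I.2.
So the franchisee prevails on this issue.
— Issue II —
Stage II.1 (franchisee, the balance of probabilities, weight is at least 48): (e) 50 ≥ 48 — meets.
  Stage II.1 carried; the burden shifts to the franchisor.
Stage II.2 (franchisor, a heightened civil standard, weight is at least 79): (f) 76 < 79 — fails.
  The franchisor does not carry Stage II.2.
The analysis ends at Stage II.2; the franchisee prevails on this issue.
— Issue III —
Stage III.1 (franchisee, clear and convincing evidence, weight exceeds 73): (g) 71 ≤ 73 — fails; (h) 72 ≤ 73 — fails.
  Stage III.1 not carried; the franchisee fails its burden.
The franchisor prevails on this issue.
Per-issue: Issue I → franchisee; Issue II → franchisee; Issue III → franchisor. The franchisee must prevail on a majority of issues; overall, the franchisee prevails.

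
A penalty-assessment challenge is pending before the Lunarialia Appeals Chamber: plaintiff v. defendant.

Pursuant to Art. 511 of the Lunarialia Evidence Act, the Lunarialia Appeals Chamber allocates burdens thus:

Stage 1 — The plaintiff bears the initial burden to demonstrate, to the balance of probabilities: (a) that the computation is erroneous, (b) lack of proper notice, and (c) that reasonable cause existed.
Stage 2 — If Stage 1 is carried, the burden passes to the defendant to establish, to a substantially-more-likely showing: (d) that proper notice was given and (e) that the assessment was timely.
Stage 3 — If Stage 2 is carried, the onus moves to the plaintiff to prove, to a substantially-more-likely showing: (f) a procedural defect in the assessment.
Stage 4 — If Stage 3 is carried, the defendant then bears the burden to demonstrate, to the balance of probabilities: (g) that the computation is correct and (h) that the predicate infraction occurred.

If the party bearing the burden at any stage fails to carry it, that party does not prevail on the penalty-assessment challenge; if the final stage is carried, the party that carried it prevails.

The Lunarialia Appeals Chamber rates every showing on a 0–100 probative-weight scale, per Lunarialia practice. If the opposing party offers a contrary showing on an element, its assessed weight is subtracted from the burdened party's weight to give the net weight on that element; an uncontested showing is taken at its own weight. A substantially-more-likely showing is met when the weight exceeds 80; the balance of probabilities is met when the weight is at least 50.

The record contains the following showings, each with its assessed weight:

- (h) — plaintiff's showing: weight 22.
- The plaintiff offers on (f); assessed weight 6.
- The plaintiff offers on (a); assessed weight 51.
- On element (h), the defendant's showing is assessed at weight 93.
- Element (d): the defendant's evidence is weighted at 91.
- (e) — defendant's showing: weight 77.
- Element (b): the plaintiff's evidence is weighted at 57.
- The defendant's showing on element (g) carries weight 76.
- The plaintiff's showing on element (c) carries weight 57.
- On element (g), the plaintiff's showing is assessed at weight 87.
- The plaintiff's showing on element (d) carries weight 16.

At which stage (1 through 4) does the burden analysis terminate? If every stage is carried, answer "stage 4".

Stage 1 — burden on plaintiff; standard: the balance of probabilities (weight is at least 50).
    (a): 51 ≥ 50 [met]
    (b): 57 ≥ 50 [met]
    (c): 57 ≥ 50 [met]
  All elements met. The burden passes to the defendant.
Stage 2 — burden on defendant; standard: a substantially-more-likely showing (weight exceeds 80).
    (d): 91 − 16 = 75 ≤ 80 [not met]
    (e): 77 ≤ 80 [not met]
  Not every element is met, so the defendant fails to carry Stage 2.
The analysis ends at Stage 2; the plaintiff prevails.

stage 2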